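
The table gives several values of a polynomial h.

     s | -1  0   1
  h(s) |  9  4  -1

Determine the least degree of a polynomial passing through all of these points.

1

Forward differences of the values at s = -1, 0, 1:
  h  : 9  4  -1
  Δ  : -5  -5
  Δ^2: 0
The first differences are constant (-5) and nonzero, while all higher differences vanish, so the minimal degree is 1.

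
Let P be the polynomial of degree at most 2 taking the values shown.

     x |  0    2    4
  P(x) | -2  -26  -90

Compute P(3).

Forward differences of the values at x = 0, 2, 4:
  P  : -2  -26  -90
  Δ  : -24  -64
  Δ^2: -40
The second differences are constant, confirming degree 2.
Interpolating (Newton forward form) and evaluating at x = 3 gives P(3) = -53.

-53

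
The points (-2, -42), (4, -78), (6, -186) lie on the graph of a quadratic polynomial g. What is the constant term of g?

-6

Write g(s) = as^2 + bs + c. Substituting each data point gives a linear system:
  4a - 2b + c = -42
  16a + 4b + c = -78
  36a + 6b + c = -186
Solving the system yields a = -6, b = 6, c = -6.
So g(s) = -6s^2 + 6s - 6.
The constant term is -6.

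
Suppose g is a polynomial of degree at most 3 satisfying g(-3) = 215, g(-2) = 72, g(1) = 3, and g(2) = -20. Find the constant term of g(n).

Write g(n) = an^3 + bn^2 + cn + d. Substituting each data point gives a linear system:
  -27a + 9b - 3c + d = 215
  -8a + 4b - 2c + d = 72
  a + b + c + d = 3
  8a + 4b + 2c + d = -20
Solving the system yields a = -6, b = 6, c = 1, d = 2.
So g(n) = -6n^3 + 6n^2 + n + 2.
The constant term is 2.

2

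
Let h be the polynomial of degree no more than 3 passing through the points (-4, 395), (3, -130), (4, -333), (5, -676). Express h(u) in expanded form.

Write h(u) = au^3 + bu^2 + cu + d. Substituting each data point gives a linear system:
  -64a + 16b - 4c + d = 395
  27a + 9b + 3c + d = -130
  64a + 16b + 4c + d = -333
  125a + 25b + 5c + d = -676
Solving the system yields a = -6, b = 2, c = 5, d = -1.
So h(u) = -6u^3 + 2u^2 + 5u - 1.
Check: h(5) = -676. ✓

h(u) = -6u^3 + 2u^2 + 5u - 1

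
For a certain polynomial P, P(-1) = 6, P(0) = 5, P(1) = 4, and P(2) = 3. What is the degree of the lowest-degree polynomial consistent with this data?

Forward differences of the values at t = -1, 0, 1, 2:
  P  : 6  5  4  3
  Δ  : -1  -1  -1
  Δ^2: 0  0
  Δ^3: 0
The first differences are constant (-1) and nonzero, while all higher differences vanish, so the minimal degree is 1.

1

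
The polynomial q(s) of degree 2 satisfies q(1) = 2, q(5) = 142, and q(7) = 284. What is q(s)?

Write q(s) = as^2 + bs + c. Substituting each data point gives a linear system:
  a + b + c = 2
  25a + 5b + c = 142
  49a + 7b + c = 284
Solving the system yields a = 6, b = -1, c = -3.
So q(s) = 6s^2 - s - 3.
Check: q(5) = 142. ✓

q(s) = 6s^2 - s - 3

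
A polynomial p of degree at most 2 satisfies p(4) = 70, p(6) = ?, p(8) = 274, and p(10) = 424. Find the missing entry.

The 3 known points determine the degree-2 polynomial uniquely.
Write p(t) = at^2 + bt + c. Substituting each data point gives a linear system:
  16a + 4b + c = 70
  64a + 8b + c = 274
  100a + 10b + c = 424
Solving the system yields a = 4, b = 3, c = -6.
So p(t) = 4t^2 + 3t - 6.
Then p(6) = 156.

156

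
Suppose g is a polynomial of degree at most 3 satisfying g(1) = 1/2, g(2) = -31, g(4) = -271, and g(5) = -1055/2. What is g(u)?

Write g(u) = au^3 + bu^2 + cu + d. Substituting each data point gives a linear system:
  a + b + c + d = 1/2
  8a + 4b + 2c + d = -31
  64a + 16b + 4c + d = -271
  125a + 25b + 5c + d = -1055/2
Solving the system yields a = -4, b = -3/2, c = 1, d = 5.
So g(u) = -4u^3 - (3/2)u^2 + u + 5.
Check: g(4) = -271. ✓

g(u) = -4u^3 - (3/2)u^2 + u + 5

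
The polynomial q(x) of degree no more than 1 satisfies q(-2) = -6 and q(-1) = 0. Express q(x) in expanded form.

Write q(x) = ax + b. Substituting each data point gives a linear system:
  -2a + b = -6
  -a + b = 0
Solving the system yields a = 6, b = 6.
So q(x) = 6x + 6.
Check: q(-1) = 0. ✓

q(x) = 6x + 6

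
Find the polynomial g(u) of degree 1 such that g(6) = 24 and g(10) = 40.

g(u) = 4u

Write g(u) = au + b. Substituting each data point gives a linear system:
  6a + b = 24
  10a + b = 40
Solving the system yields a = 4, b = 0.
So g(u) = 4u.
Check: g(6) = 24. ✓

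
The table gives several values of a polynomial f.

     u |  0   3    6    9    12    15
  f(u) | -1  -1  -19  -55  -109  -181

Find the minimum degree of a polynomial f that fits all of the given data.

2

Forward differences of the values at u = 0, 3, 6, 9, 12, 15:
  f  : -1  -1  -19  -55  -109  -181
  Δ  : 0  -18  -36  -54  -72
  Δ^2: -18  -18  -18  -18
  Δ^3: 0  0  0
  Δ^4: 0  0
  Δ^5: 0
The second differences are constant (-18) and nonzero, while all higher differences vanish, so the minimal degree is 2.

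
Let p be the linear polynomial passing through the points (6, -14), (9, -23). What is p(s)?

p(s) = -3s + 4

Write p(s) = as + b. Substituting each data point gives a linear system:
  6a + b = -14
  9a + b = -23
Solving the system yields a = -3, b = 4.
So p(s) = -3s + 4.
Check: p(9) = -23. ✓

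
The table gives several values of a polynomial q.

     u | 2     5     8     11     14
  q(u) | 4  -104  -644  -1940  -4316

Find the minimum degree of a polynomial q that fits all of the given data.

3

Forward differences of the values at u = 2, 5, 8, 11, 14:
  q  : 4  -104  -644  -1940  -4316
  Δ  : -108  -540  -1296  -2376
  Δ^2: -432  -756  -1080
  Δ^3: -324  -324
  Δ^4: 0
The third differences are constant (-324) and nonzero, while all higher differences vanish, so the minimal degree is 3.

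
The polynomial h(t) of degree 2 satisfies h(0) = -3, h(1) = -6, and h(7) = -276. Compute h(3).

Write h(t) = at^2 + bt + c. Substituting each data point gives a linear system:
  c = -3
  a + b + c = -6
  49a + 7b + c = -276
Solving the system yields a = -6, b = 3, c = -3.
So h(t) = -6t^2 + 3t - 3.
Then h(3) = -48.

-48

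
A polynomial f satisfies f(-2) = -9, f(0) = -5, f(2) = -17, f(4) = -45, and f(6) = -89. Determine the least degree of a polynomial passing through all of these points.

2

Forward differences of the values at x = -2, 0, 2, 4, 6:
  f  : -9  -5  -17  -45  -89
  Δ  : 4  -12  -28  -44
  Δ^2: -16  -16  -16
  Δ^3: 0  0
  Δ^4: 0
The second differences are constant (-16) and nonzero, while all higher differences vanish, so the minimal degree is 2.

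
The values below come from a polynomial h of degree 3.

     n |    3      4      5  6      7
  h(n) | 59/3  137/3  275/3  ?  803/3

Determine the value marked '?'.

The 4 known points determine the degree-3 polynomial uniquely.
Write h(n) = an^3 + bn^2 + cn + d. Substituting each data point gives a linear system:
  27a + 9b + 3c + d = 59/3
  64a + 16b + 4c + d = 137/3
  125a + 25b + 5c + d = 275/3
  343a + 49b + 7c + d = 803/3
Solving the system yields a = 1, b = -2, c = 3, d = 5/3.
So h(n) = n^3 - 2n^2 + 3n + 5/3.
Then h(6) = 491/3.

491/3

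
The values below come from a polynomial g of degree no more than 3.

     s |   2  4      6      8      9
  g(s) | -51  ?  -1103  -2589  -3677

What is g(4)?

-337

The 4 known points determine the degree-3 polynomial uniquely.
Write g(s) = as^3 + bs^2 + cs + d. Substituting each data point gives a linear system:
  8a + 4b + 2c + d = -51
  216a + 36b + 6c + d = -1103
  512a + 64b + 8c + d = -2589
  729a + 81b + 9c + d = -3677
Solving the system yields a = -5, b = 0, c = -3, d = -5.
So g(s) = -5s^3 - 3s - 5.
Then g(4) = -337.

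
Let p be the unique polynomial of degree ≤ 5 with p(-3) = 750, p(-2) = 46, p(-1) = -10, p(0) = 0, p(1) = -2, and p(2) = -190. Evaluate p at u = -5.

12550

Write p(u) = au^5 + bu^4 + cu^3 + du^2 + eu + k. Substituting each data point gives a linear system:
  -243a + 81b - 27c + 9d - 3e + k = 750
  -32a + 16b - 8c + 4d - 2e + k = 46
  -a + b - c + d - e + k = -10
  k = 0
  a + b + c + d + e + k = -2
  32a + 16b + 8c + 4d + 2e + k = -190
Solving the system yields a = -5, b = -4, c = 4, d = -2, e = 5, k = 0.
So p(u) = -5u⁵ - 4u⁴ + 4u³ - 2u² + 5u.
Then p(-5) = 12550.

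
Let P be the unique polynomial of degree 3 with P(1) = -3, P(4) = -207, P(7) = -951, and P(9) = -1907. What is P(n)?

P(n) = -2n^3 - 6n^2 + 4n + 1

Write P(n) = an^3 + bn^2 + cn + d. Substituting each data point gives a linear system:
  a + b + c + d = -3
  64a + 16b + 4c + d = -207
  343a + 49b + 7c + d = -951
  729a + 81b + 9c + d = -1907
Solving the system yields a = -2, b = -6, c = 4, d = 1.
So P(n) = -2n^3 - 6n^2 + 4n + 1.
Check: P(1) = -3. ✓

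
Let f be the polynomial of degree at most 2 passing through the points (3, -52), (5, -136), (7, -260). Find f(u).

f(u) = -5u^2 - 2u - 1

Using the Lagrange interpolation formula with nodes 3, 5, 7:
  L_0(u) = (u - 5)(u - 7) / 8
  L_1(u) = (u - 3)(u - 7) / -4
  L_2(u) = (u - 3)(u - 5) / 8
Then f(u) = -52·L_0(u) - 136·L_1(u) - 260·L_2(u).
Expanding and collecting terms gives f(u) = -5u^2 - 2u - 1.
Check: f(5) = -136. ✓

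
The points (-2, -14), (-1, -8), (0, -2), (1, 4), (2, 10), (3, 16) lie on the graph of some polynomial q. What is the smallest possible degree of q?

Forward differences of the values at t = -2, -1, 0, 1, 2, 3:
  q  : -14  -8  -2  4  10  16
  Δ  : 6  6  6  6  6
  Δ^2: 0  0  0  0
  Δ^3: 0  0  0
  Δ^4: 0  0
  Δ^5: 0
The first differences are constant (6) and nonzero, while all higher differences vanish, so the minimal degree is 1.

1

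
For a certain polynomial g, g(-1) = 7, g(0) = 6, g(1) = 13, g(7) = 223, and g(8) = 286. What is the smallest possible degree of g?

2

Divided differences on the nodes -1, 0, 1, 7, 8:
  order 0: 7  6  13  223  286
  order 1: -1  7  35  63
  order 2: 4  4  4
  order 3: 0  0
  order 4: 0
The order-2 divided differences are all 4 (nonzero) and every higher order vanishes, so the data lies on a polynomial of degree exactly 2.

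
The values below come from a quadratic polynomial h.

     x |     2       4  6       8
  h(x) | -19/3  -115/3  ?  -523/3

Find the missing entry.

-283/3

On equispaced nodes a degree-2 polynomial has vanishing third forward difference, so
  - h(2) + 3·h(4) - 3·h(6) + h(8) = 0.
Substituting the known values and solving for h(6):
  -3·h(6) = 283
  h(6) = -283/3.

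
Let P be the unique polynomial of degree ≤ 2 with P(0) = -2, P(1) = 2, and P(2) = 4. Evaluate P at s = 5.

Using the Lagrange interpolation formula with nodes 0, 1, 2:
  L_0(s) = (s - 1)(s - 2) / 2
  L_1(s) = s(s - 2) / -1
  L_2(s) = s(s - 1) / 2
Then P(s) = -2·L_0(s) + 2·L_1(s) + 4·L_2(s).
Expanding and collecting terms gives P(s) = -s^2 + 5s - 2.
Evaluating at s = 5: P(5) = -2.

-2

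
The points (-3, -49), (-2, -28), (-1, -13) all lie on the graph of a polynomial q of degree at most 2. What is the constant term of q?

-4

Write q(u) = au^2 + bu + c. Substituting each data point gives a linear system:
  9a - 3b + c = -49
  4a - 2b + c = -28
  a - b + c = -13
Solving the system yields a = -3, b = 6, c = -4.
So q(u) = -3u² + 6u - 4.
The constant term is -4.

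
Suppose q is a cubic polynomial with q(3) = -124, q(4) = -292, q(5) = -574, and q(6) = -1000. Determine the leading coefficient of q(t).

-5

Write q(t) = at^3 + bt^2 + ct + d. Substituting each data point gives a linear system:
  27a + 9b + 3c + d = -124
  64a + 16b + 4c + d = -292
  125a + 25b + 5c + d = -574
  216a + 36b + 6c + d = -1000
Solving the system yields a = -5, b = 3, c = -4, d = -4.
So q(t) = -5t^3 + 3t^2 - 4t - 4.
The leading coefficient is -5.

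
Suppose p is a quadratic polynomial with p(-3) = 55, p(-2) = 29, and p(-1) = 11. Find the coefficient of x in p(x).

Write p(x) = ax^2 + bx + c. Substituting each data point gives a linear system:
  9a - 3b + c = 55
  4a - 2b + c = 29
  a - b + c = 11
Solving the system yields a = 4, b = -6, c = 1.
So p(x) = 4x^2 - 6x + 1.
The coefficient of x is -6.

-6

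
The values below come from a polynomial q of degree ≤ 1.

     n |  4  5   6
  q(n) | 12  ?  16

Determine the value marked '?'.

The 2 known points determine the degree-1 polynomial uniquely.
Write q(n) = an + b. Substituting each data point gives a linear system:
  4a + b = 12
  6a + b = 16
Solving the system yields a = 2, b = 4.
So q(n) = 2n + 4.
Then q(5) = 14.

14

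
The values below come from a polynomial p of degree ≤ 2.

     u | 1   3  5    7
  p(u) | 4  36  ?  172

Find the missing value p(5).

The 3 known points determine the degree-2 polynomial uniquely.
Write p(u) = au^2 + bu + c. Substituting each data point gives a linear system:
  a + b + c = 4
  9a + 3b + c = 36
  49a + 7b + c = 172
Solving the system yields a = 3, b = 4, c = -3.
So p(u) = 3u^2 + 4u - 3.
Then p(5) = 92.

92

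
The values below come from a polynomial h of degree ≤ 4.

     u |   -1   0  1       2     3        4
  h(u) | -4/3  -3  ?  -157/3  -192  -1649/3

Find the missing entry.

On equispaced nodes a degree-4 polynomial has vanishing fifth forward difference, so
  - h(-1) + 5·h(0) - 10·h(1) + 10·h(2) - 5·h(3) + h(4) = 0.
Substituting the known values and solving for h(1):
  -10·h(1) = 380/3
  h(1) = -38/3.

-38/3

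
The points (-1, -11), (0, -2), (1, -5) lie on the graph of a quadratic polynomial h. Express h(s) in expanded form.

h(s) = -6s^2 + 3s - 2

Write h(s) = as^2 + bs + c. Substituting each data point gives a linear system:
  a - b + c = -11
  c = -2
  a + b + c = -5
Solving the system yields a = -6, b = 3, c = -2.
So h(s) = -6s^2 + 3s - 2.
Check: h(1) = -5. ✓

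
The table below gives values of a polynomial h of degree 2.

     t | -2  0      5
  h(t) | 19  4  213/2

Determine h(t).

h(t) = 4t^2 + (1/2)t + 4

Using the Lagrange interpolation formula with nodes -2, 0, 5:
  L_0(t) = t(t - 5) / 14
  L_1(t) = (t + 2)(t - 5) / -10
  L_2(t) = (t + 2)t / 35
Then h(t) = 19·L_0(t) + 4·L_1(t) + 213/2·L_2(t).
Expanding and collecting terms gives h(t) = 4t² + (1/2)t + 4.
Check: h(-2) = 19. ✓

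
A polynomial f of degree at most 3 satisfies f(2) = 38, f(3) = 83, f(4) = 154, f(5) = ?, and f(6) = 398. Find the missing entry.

On equispaced nodes a degree-3 polynomial has vanishing fourth forward difference, so
  f(2) - 4·f(3) + 6·f(4) - 4·f(5) + f(6) = 0.
Substituting the known values and solving for f(5):
  -4·f(5) = -1028
  f(5) = 257.

257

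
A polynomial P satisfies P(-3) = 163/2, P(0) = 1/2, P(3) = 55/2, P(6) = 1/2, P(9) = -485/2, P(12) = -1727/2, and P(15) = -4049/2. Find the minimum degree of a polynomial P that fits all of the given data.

3

Forward differences of the values at n = -3, 0, 3, 6, 9, 12, 15:
  P  : 163/2  1/2  55/2  1/2  -485/2  -1727/2  -4049/2
  Δ  : -81  27  -27  -243  -621  -1161
  Δ^2: 108  -54  -216  -378  -540
  Δ^3: -162  -162  -162  -162
  Δ^4: 0  0  0
  Δ^5: 0  0
  Δ^6: 0
The third differences are constant (-162) and nonzero, while all higher differences vanish, so the minimal degree is 3.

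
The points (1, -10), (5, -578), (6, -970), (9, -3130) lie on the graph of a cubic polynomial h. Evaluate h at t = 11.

Using the Lagrange interpolation formula with nodes 1, 5, 6, 9:
  L_0(t) = (t - 5)(t - 6)(t - 9) / -160
  L_1(t) = (t - 1)(t - 6)(t - 9) / 16
  L_2(t) = (t - 1)(t - 5)(t - 9) / -15
  L_3(t) = (t - 1)(t - 5)(t - 6) / 96
Then h(t) = -10·L_0(t) - 578·L_1(t) - 970·L_2(t) - 3130·L_3(t).
Expanding and collecting terms gives h(t) = -4t^3 - 2t^2 - 6t + 2.
Evaluating at t = 11: h(11) = -5630.

-5630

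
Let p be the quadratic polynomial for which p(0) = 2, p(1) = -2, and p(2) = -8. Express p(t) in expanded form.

p(t) = -t^2 - 3t + 2

Write p(t) = at^2 + bt + c. Substituting each data point gives a linear system:
  c = 2
  a + b + c = -2
  4a + 2b + c = -8
Solving the system yields a = -1, b = -3, c = 2.
So p(t) = -t² - 3t + 2.
Check: p(0) = 2. ✓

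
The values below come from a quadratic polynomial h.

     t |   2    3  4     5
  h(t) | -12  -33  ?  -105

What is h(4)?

On equispaced nodes a degree-2 polynomial has vanishing third forward difference, so
  - h(2) + 3·h(3) - 3·h(4) + h(5) = 0.
Substituting the known values and solving for h(4):
  -3·h(4) = 192
  h(4) = -64.

-64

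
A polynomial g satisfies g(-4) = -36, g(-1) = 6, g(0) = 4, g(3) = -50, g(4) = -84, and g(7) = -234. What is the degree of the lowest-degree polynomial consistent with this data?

Divided differences on the nodes -4, -1, 0, 3, 4, 7:
  order 0: -36  6  4  -50  -84  -234
  order 1: 14  -2  -18  -34  -50
  order 2: -4  -4  -4  -4
  order 3: 0  0  0
  order 4: 0  0
  order 5: 0
The order-2 divided differences are all -4 (nonzero) and every higher order vanishes, so the data lies on a polynomial of degree exactly 2.

2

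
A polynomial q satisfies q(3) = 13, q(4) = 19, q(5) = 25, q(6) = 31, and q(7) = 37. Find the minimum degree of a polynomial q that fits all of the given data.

1

Forward differences of the values at u = 3, 4, 5, 6, 7:
  q  : 13  19  25  31  37
  Δ  : 6  6  6  6
  Δ^2: 0  0  0
  Δ^3: 0  0
  Δ^4: 0
The first differences are constant (6) and nonzero, while all higher differences vanish, so the minimal degree is 1.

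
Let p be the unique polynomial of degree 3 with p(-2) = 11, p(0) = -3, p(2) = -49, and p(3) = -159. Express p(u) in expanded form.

p(u) = -5u^3 - 4u^2 + 5u - 3

Write p(u) = au^3 + bu^2 + cu + d. Substituting each data point gives a linear system:
  -8a + 4b - 2c + d = 11
  d = -3
  8a + 4b + 2c + d = -49
  27a + 9b + 3c + d = -159
Solving the system yields a = -5, b = -4, c = 5, d = -3.
So p(u) = -5u^3 - 4u^2 + 5u - 3.
Check: p(2) = -49. ✓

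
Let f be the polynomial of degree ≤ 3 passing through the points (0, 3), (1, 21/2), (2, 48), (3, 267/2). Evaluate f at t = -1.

15/2

Forward differences of the values at t = 0, 1, 2, 3:
  f  : 3  21/2  48  267/2
  Δ  : 15/2  75/2  171/2
  Δ^2: 30  48
  Δ^3: 18
The third differences are constant, confirming degree 3.
Interpolating (Newton forward form) and evaluating at t = -1 gives f(-1) = 15/2.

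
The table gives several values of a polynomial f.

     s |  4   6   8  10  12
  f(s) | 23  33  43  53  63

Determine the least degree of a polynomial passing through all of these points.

1

Forward differences of the values at s = 4, 6, 8, 10, 12:
  f  : 23  33  43  53  63
  Δ  : 10  10  10  10
  Δ^2: 0  0  0
  Δ^3: 0  0
  Δ^4: 0
The first differences are constant (10) and nonzero, while all higher differences vanish, so the minimal degree is 1.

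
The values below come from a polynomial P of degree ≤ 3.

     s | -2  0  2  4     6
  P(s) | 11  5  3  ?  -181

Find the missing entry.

-43

On equispaced nodes a degree-3 polynomial has vanishing fourth forward difference, so
  P(-2) - 4·P(0) + 6·P(2) - 4·P(4) + P(6) = 0.
Substituting the known values and solving for P(4):
  -4·P(4) = 172
  P(4) = -43.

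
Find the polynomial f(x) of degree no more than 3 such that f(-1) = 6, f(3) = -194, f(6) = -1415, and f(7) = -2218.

f(x) = -6x^3 - 3x^2 - 2x + 1

Write f(x) = ax^3 + bx^2 + cx + d. Substituting each data point gives a linear system:
  -a + b - c + d = 6
  27a + 9b + 3c + d = -194
  216a + 36b + 6c + d = -1415
  343a + 49b + 7c + d = -2218
Solving the system yields a = -6, b = -3, c = -2, d = 1.
So f(x) = -6x^3 - 3x^2 - 2x + 1.
Check: f(-1) = 6. ✓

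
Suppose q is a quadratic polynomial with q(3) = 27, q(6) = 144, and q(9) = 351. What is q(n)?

Write q(n) = an^2 + bn + c. Substituting each data point gives a linear system:
  9a + 3b + c = 27
  36a + 6b + c = 144
  81a + 9b + c = 351
Solving the system yields a = 5, b = -6, c = 0.
So q(n) = 5n^2 - 6n.
Check: q(9) = 351. ✓

q(n) = 5n^2 - 6n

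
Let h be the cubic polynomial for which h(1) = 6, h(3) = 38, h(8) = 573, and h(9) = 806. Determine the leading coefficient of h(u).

Write h(u) = au^3 + bu^2 + cu + d. Substituting each data point gives a linear system:
  a + b + c + d = 6
  27a + 9b + 3c + d = 38
  512a + 64b + 8c + d = 573
  729a + 81b + 9c + d = 806
Solving the system yields a = 1, b = 1, c = -1, d = 5.
So h(u) = u^3 + u^2 - u + 5.
The leading coefficient is 1.

1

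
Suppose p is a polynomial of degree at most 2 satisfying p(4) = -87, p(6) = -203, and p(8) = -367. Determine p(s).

Using the Lagrange interpolation formula with nodes 4, 6, 8:
  L_0(s) = (s - 6)(s - 8) / 8
  L_1(s) = (s - 4)(s - 8) / -4
  L_2(s) = (s - 4)(s - 6) / 8
Then p(s) = -87·L_0(s) - 203·L_1(s) - 367·L_2(s).
Expanding and collecting terms gives p(s) = -6s^2 + 2s + 1.
Check: p(6) = -203. ✓

p(s) = -6s^2 + 2s + 1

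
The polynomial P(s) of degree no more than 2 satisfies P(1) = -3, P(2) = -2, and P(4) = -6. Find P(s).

Write P(s) = as^2 + bs + c. Substituting each data point gives a linear system:
  a + b + c = -3
  4a + 2b + c = -2
  16a + 4b + c = -6
Solving the system yields a = -1, b = 4, c = -6.
So P(s) = -s² + 4s - 6.
Check: P(2) = -2. ✓

P(s) = -s^2 + 4s - 6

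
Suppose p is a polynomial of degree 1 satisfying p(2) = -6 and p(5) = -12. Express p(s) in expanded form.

Write p(s) = as + b. Substituting each data point gives a linear system:
  2a + b = -6
  5a + b = -12
Solving the system yields a = -2, b = -2.
So p(s) = -2s - 2.
Check: p(5) = -12. ✓

p(s) = -2s - 2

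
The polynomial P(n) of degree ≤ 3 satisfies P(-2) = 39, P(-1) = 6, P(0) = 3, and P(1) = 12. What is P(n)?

P(n) = -3n^3 + 6n^2 + 6n + 3

Write P(n) = an^3 + bn^2 + cn + d. Substituting each data point gives a linear system:
  -8a + 4b - 2c + d = 39
  -a + b - c + d = 6
  d = 3
  a + b + c + d = 12
Solving the system yields a = -3, b = 6, c = 6, d = 3.
So P(n) = -3n^3 + 6n^2 + 6n + 3.
Check: P(-1) = 6. ✓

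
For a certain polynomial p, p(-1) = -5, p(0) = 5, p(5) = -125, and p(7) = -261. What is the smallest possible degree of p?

Divided differences on the nodes -1, 0, 5, 7:
  order 0: -5  5  -125  -261
  order 1: 10  -26  -68
  order 2: -6  -6
  order 3: 0
The order-2 divided differences are all -6 (nonzero) and every higher order vanishes, so the data lies on a polynomial of degree exactly 2.

2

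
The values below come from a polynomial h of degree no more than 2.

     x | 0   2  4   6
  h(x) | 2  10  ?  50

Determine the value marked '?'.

26

On equispaced nodes a degree-2 polynomial has vanishing third forward difference, so
  - h(0) + 3·h(2) - 3·h(4) + h(6) = 0.
Substituting the known values and solving for h(4):
  -3·h(4) = -78
  h(4) = 26.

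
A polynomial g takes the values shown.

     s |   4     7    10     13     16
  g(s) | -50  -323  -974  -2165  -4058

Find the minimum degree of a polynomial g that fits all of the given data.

Forward differences of the values at s = 4, 7, 10, 13, 16:
  g  : -50  -323  -974  -2165  -4058
  Δ  : -273  -651  -1191  -1893
  Δ^2: -378  -540  -702
  Δ^3: -162  -162
  Δ^4: 0
The third differences are constant (-162) and nonzero, while all higher differences vanish, so the minimal degree is 3.

3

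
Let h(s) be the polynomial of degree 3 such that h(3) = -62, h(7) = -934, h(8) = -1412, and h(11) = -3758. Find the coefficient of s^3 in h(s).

-3

Write h(s) = as^3 + bs^2 + cs + d. Substituting each data point gives a linear system:
  27a + 9b + 3c + d = -62
  343a + 49b + 7c + d = -934
  512a + 64b + 8c + d = -1412
  1331a + 121b + 11c + d = -3758
Solving the system yields a = -3, b = 2, c = -1, d = 4.
So h(s) = -3s^3 + 2s^2 - s + 4.
The leading coefficient is -3.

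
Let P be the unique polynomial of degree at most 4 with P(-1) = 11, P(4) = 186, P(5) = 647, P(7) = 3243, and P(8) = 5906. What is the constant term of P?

Write P(t) = at^4 + bt^3 + ct^2 + dt + e. Substituting each data point gives a linear system:
  a - b + c - d + e = 11
  256a + 64b + 16c + 4d + e = 186
  625a + 125b + 25c + 5d + e = 647
  2401a + 343b + 49c + 7d + e = 3243
  4096a + 512b + 64c + 8d + e = 5906
Solving the system yields a = 2, b = -4, c = -3, d = -6, e = 2.
So P(t) = 2t^4 - 4t^3 - 3t^2 - 6t + 2.
The constant term is 2.

2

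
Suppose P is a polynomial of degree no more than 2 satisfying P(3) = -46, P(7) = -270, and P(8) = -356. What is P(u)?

Write P(u) = au^2 + bu + c. Substituting each data point gives a linear system:
  9a + 3b + c = -46
  49a + 7b + c = -270
  64a + 8b + c = -356
Solving the system yields a = -6, b = 4, c = -4.
So P(u) = -6u² + 4u - 4.
Check: P(3) = -46. ✓

P(u) = -6u^2 + 4u - 4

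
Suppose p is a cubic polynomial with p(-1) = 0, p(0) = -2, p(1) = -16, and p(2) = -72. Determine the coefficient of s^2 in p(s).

Write p(s) = as^3 + bs^2 + cs + d. Substituting each data point gives a linear system:
  -a + b - c + d = 0
  d = -2
  a + b + c + d = -16
  8a + 4b + 2c + d = -72
Solving the system yields a = -5, b = -6, c = -3, d = -2.
So p(s) = -5s^3 - 6s^2 - 3s - 2.
The coefficient of s^2 is -6.

-6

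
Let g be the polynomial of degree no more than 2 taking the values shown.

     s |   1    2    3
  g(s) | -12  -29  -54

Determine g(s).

g(s) = -4s^2 - 5s - 3

Using the Lagrange interpolation formula with nodes 1, 2, 3:
  L_0(s) = (s - 2)(s - 3) / 2
  L_1(s) = (s - 1)(s - 3) / -1
  L_2(s) = (s - 1)(s - 2) / 2
Then g(s) = -12·L_0(s) - 29·L_1(s) - 54·L_2(s).
Expanding and collecting terms gives g(s) = -4s² - 5s - 3.
Check: g(3) = -54. ✓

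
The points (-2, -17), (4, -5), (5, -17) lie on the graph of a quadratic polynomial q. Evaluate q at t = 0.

3

Write q(t) = at^2 + bt + c. Substituting each data point gives a linear system:
  4a - 2b + c = -17
  16a + 4b + c = -5
  25a + 5b + c = -17
Solving the system yields a = -2, b = 6, c = 3.
So q(t) = -2t^2 + 6t + 3.
Then q(0) = 3.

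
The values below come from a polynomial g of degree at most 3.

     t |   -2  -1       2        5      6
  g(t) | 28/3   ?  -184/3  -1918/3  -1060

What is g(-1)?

The 4 known points determine the degree-3 polynomial uniquely.
Write g(t) = at^3 + bt^2 + ct + d. Substituting each data point gives a linear system:
  -8a + 4b - 2c + d = 28/3
  8a + 4b + 2c + d = -184/3
  125a + 25b + 5c + d = -1918/3
  216a + 36b + 6c + d = -1060
Solving the system yields a = -4, b = -5, c = -5/3, d = -6.
So g(t) = -4t^3 - 5t^2 - (5/3)t - 6.
Then g(-1) = -16/3.

-16/3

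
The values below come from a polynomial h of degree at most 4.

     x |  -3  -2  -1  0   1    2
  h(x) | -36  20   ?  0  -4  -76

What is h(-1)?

On equispaced nodes a degree-4 polynomial has vanishing fifth forward difference, so
  - h(-3) + 5·h(-2) - 10·h(-1) + 10·h(0) - 5·h(1) + h(2) = 0.
Substituting the known values and solving for h(-1):
  -10·h(-1) = -80
  h(-1) = 8.

8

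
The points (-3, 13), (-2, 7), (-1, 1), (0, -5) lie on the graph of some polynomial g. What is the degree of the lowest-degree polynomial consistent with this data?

Forward differences of the values at t = -3, -2, -1, 0:
  g  : 13  7  1  -5
  Δ  : -6  -6  -6
  Δ^2: 0  0
  Δ^3: 0
The first differences are constant (-6) and nonzero, while all higher differences vanish, so the minimal degree is 1.

1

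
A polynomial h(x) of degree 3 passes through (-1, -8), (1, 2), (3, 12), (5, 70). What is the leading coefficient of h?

1

Write h(x) = ax^3 + bx^2 + cx + d. Substituting each data point gives a linear system:
  -a + b - c + d = -8
  a + b + c + d = 2
  27a + 9b + 3c + d = 12
  125a + 25b + 5c + d = 70
Solving the system yields a = 1, b = -3, c = 4, d = 0.
So h(x) = x^3 - 3x^2 + 4x.
The leading coefficient is 1.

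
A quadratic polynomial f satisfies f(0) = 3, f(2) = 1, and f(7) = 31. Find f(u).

f(u) = u^2 - 3u + 3

Using the Lagrange interpolation formula with nodes 0, 2, 7:
  L_0(u) = (u - 2)(u - 7) / 14
  L_1(u) = u(u - 7) / -10
  L_2(u) = u(u - 2) / 35
Then f(u) = 3·L_0(u) + 1·L_1(u) + 31·L_2(u).
Expanding and collecting terms gives f(u) = u^2 - 3u + 3.
Check: f(0) = 3. ✓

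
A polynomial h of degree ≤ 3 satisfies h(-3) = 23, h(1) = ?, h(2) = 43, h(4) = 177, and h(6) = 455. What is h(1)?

The 4 known points determine the degree-3 polynomial uniquely.
Write h(s) = as^3 + bs^2 + cs + d. Substituting each data point gives a linear system:
  -27a + 9b - 3c + d = 23
  8a + 4b + 2c + d = 43
  64a + 16b + 4c + d = 177
  216a + 36b + 6c + d = 455
Solving the system yields a = 1, b = 6, c = 3, d = 5.
So h(s) = s³ + 6s² + 3s + 5.
Then h(1) = 15.

15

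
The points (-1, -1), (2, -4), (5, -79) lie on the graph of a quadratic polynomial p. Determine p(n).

Using the Lagrange interpolation formula with nodes -1, 2, 5:
  L_0(n) = (n - 2)(n - 5) / 18
  L_1(n) = (n + 1)(n - 5) / -9
  L_2(n) = (n + 1)(n - 2) / 18
Then p(n) = -1·L_0(n) - 4·L_1(n) - 79·L_2(n).
Expanding and collecting terms gives p(n) = -4n^2 + 3n + 6.
Check: p(2) = -4. ✓

p(n) = -4n^2 + 3n + 6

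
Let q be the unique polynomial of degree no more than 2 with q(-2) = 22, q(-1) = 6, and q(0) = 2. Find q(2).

30

Write q(u) = au^2 + bu + c. Substituting each data point gives a linear system:
  4a - 2b + c = 22
  a - b + c = 6
  c = 2
Solving the system yields a = 6, b = 2, c = 2.
So q(u) = 6u^2 + 2u + 2.
Then q(2) = 30.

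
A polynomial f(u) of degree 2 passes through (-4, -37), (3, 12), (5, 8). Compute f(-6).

Write f(u) = au^2 + bu + c. Substituting each data point gives a linear system:
  16a - 4b + c = -37
  9a + 3b + c = 12
  25a + 5b + c = 8
Solving the system yields a = -1, b = 6, c = 3.
So f(u) = -u² + 6u + 3.
Then f(-6) = -69.

-69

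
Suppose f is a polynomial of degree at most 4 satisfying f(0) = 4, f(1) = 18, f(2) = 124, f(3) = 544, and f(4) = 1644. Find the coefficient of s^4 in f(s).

6

Write f(s) = as^4 + bs^3 + cs^2 + ds + e. Substituting each data point gives a linear system:
  e = 4
  a + b + c + d + e = 18
  16a + 8b + 4c + 2d + e = 124
  81a + 27b + 9c + 3d + e = 544
  256a + 64b + 16c + 4d + e = 1644
Solving the system yields a = 6, b = 1, c = 1, d = 6, e = 4.
So f(s) = 6s⁴ + s³ + s² + 6s + 4.
The leading coefficient is 6.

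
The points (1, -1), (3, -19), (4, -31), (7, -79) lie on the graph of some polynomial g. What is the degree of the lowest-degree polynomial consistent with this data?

Divided differences on the nodes 1, 3, 4, 7:
  order 0: -1  -19  -31  -79
  order 1: -9  -12  -16
  order 2: -1  -1
  order 3: 0
The order-2 divided differences are all -1 (nonzero) and every higher order vanishes, so the data lies on a polynomial of degree exactly 2.

2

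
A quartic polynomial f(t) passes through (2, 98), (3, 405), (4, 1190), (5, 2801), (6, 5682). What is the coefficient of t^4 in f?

4

Write f(t) = at^4 + bt^3 + ct^2 + dt + e. Substituting each data point gives a linear system:
  16a + 8b + 4c + 2d + e = 98
  81a + 27b + 9c + 3d + e = 405
  256a + 64b + 16c + 4d + e = 1190
  625a + 125b + 25c + 5d + e = 2801
  1296a + 216b + 36c + 6d + e = 5682
Solving the system yields a = 4, b = 2, c = 1, d = 4, e = 6.
So f(t) = 4t^4 + 2t^3 + t^2 + 4t + 6.
The leading coefficient is 4.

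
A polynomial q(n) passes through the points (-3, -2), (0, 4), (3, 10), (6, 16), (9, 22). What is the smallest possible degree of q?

1

Forward differences of the values at n = -3, 0, 3, 6, 9:
  q  : -2  4  10  16  22
  Δ  : 6  6  6  6
  Δ^2: 0  0  0
  Δ^3: 0  0
  Δ^4: 0
The first differences are constant (6) and nonzero, while all higher differences vanish, so the minimal degree is 1.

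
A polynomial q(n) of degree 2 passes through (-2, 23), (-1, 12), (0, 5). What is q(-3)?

38

Write q(n) = an^2 + bn + c. Substituting each data point gives a linear system:
  4a - 2b + c = 23
  a - b + c = 12
  c = 5
Solving the system yields a = 2, b = -5, c = 5.
So q(n) = 2n^2 - 5n + 5.
Then q(-3) = 38.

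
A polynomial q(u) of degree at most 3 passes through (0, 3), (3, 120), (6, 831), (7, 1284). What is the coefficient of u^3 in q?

3

Write q(u) = au^3 + bu^2 + cu + d. Substituting each data point gives a linear system:
  d = 3
  27a + 9b + 3c + d = 120
  216a + 36b + 6c + d = 831
  343a + 49b + 7c + d = 1284
Solving the system yields a = 3, b = 6, c = -6, d = 3.
So q(u) = 3u^3 + 6u^2 - 6u + 3.
The leading coefficient is 3.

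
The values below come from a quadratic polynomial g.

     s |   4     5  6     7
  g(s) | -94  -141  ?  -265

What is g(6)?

On equispaced nodes a degree-2 polynomial has vanishing third forward difference, so
  - g(4) + 3·g(5) - 3·g(6) + g(7) = 0.
Substituting the known values and solving for g(6):
  -3·g(6) = 594
  g(6) = -198.

-198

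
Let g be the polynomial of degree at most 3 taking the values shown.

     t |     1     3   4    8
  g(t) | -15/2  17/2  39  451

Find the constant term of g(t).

Write g(t) = at^3 + bt^2 + ct + d. Substituting each data point gives a linear system:
  a + b + c + d = -15/2
  27a + 9b + 3c + d = 17/2
  64a + 16b + 4c + d = 39
  512a + 64b + 8c + d = 451
Solving the system yields a = 1, b = -1/2, c = -3, d = -5.
So g(t) = t^3 - (1/2)t^2 - 3t - 5.
The constant term is -5.

-5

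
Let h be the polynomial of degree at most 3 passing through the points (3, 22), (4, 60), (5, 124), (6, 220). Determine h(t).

Write h(t) = at^3 + bt^2 + ct + d. Substituting each data point gives a linear system:
  27a + 9b + 3c + d = 22
  64a + 16b + 4c + d = 60
  125a + 25b + 5c + d = 124
  216a + 36b + 6c + d = 220
Solving the system yields a = 1, b = 1, c = -6, d = 4.
So h(t) = t³ + t² - 6t + 4.
Check: h(6) = 220. ✓

h(t) = t^3 + t^2 - 6t + 4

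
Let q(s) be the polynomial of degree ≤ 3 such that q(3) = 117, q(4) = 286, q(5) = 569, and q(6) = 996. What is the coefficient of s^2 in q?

Write q(s) = as^3 + bs^2 + cs + d. Substituting each data point gives a linear system:
  27a + 9b + 3c + d = 117
  64a + 16b + 4c + d = 286
  125a + 25b + 5c + d = 569
  216a + 36b + 6c + d = 996
Solving the system yields a = 5, b = -3, c = 5, d = -6.
So q(s) = 5s^3 - 3s^2 + 5s - 6.
The coefficient of s^2 is -3.

-3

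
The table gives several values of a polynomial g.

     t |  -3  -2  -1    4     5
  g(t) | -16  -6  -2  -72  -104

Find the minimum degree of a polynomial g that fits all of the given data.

Divided differences on the nodes -3, -2, -1, 4, 5:
  order 0: -16  -6  -2  -72  -104
  order 1: 10  4  -14  -32
  order 2: -3  -3  -3
  order 3: 0  0
  order 4: 0
The order-2 divided differences are all -3 (nonzero) and every higher order vanishes, so the data lies on a polynomial of degree exactly 2.

2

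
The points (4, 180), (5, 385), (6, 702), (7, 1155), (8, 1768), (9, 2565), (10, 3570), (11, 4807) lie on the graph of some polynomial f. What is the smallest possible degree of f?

3

Forward differences of the values at s = 4, 5, 6, 7, 8, 9, 10, 11:
  f  : 180  385  702  1155  1768  2565  3570  4807
  Δ  : 205  317  453  613  797  1005  1237
  Δ^2: 112  136  160  184  208  232
  Δ^3: 24  24  24  24  24
  Δ^4: 0  0  0  0
  Δ^5: 0  0  0
  Δ^6: 0  0
  Δ^7: 0
The third differences are constant (24) and nonzero, while all higher differences vanish, so the minimal degree is 3.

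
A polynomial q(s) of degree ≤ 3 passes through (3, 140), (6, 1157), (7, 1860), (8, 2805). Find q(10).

Write q(s) = as^3 + bs^2 + cs + d. Substituting each data point gives a linear system:
  27a + 9b + 3c + d = 140
  216a + 36b + 6c + d = 1157
  343a + 49b + 7c + d = 1860
  512a + 64b + 8c + d = 2805
Solving the system yields a = 6, b = -5, c = 6, d = 5.
So q(s) = 6s^3 - 5s^2 + 6s + 5.
Then q(10) = 5565.

5565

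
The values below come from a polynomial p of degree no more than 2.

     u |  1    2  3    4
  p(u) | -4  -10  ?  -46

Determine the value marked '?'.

On equispaced nodes a degree-2 polynomial has vanishing third forward difference, so
  - p(1) + 3·p(2) - 3·p(3) + p(4) = 0.
Substituting the known values and solving for p(3):
  -3·p(3) = 72
  p(3) = -24.

-24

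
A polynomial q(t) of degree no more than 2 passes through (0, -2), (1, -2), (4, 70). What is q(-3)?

Using the Lagrange interpolation formula with nodes 0, 1, 4:
  L_0(t) = (t - 1)(t - 4) / 4
  L_1(t) = t(t - 4) / -3
  L_2(t) = t(t - 1) / 12
Then q(t) = -2·L_0(t) - 2·L_1(t) + 70·L_2(t).
Expanding and collecting terms gives q(t) = 6t² - 6t - 2.
Evaluating at t = -3: q(-3) = 70.

70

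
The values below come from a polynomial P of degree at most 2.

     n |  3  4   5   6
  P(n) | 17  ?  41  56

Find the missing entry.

28

On equispaced nodes a degree-2 polynomial has vanishing third forward difference, so
  - P(3) + 3·P(4) - 3·P(5) + P(6) = 0.
Substituting the known values and solving for P(4):
  3·P(4) = 84
  P(4) = 28.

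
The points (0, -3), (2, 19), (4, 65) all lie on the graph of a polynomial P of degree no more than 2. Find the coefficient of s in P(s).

5

Write P(s) = as^2 + bs + c. Substituting each data point gives a linear system:
  c = -3
  4a + 2b + c = 19
  16a + 4b + c = 65
Solving the system yields a = 3, b = 5, c = -3.
So P(s) = 3s² + 5s - 3.
The coefficient of s is 5.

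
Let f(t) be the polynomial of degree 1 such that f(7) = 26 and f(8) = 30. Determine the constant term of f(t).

-2

Write f(t) = at + b. Substituting each data point gives a linear system:
  7a + b = 26
  8a + b = 30
Solving the system yields a = 4, b = -2.
So f(t) = 4t - 2.
The constant term is -2.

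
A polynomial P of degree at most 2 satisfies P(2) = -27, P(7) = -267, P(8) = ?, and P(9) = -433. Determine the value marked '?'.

The 3 known points determine the degree-2 polynomial uniquely.
Write P(n) = an^2 + bn + c. Substituting each data point gives a linear system:
  4a + 2b + c = -27
  49a + 7b + c = -267
  81a + 9b + c = -433
Solving the system yields a = -5, b = -3, c = -1.
So P(n) = -5n^2 - 3n - 1.
Then P(8) = -345.

-345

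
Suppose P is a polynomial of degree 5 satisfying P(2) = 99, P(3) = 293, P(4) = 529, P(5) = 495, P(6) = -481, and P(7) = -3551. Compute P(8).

Write P(t) = at^5 + bt^4 + ct^3 + dt^2 + et + k. Substituting each data point gives a linear system:
  32a + 16b + 8c + 4d + 2e + k = 99
  243a + 81b + 27c + 9d + 3e + k = 293
  1024a + 256b + 64c + 16d + 4e + k = 529
  3125a + 625b + 125c + 25d + 5e + k = 495
  7776a + 1296b + 216c + 36d + 6e + k = -481
  16807a + 2401b + 343c + 49d + 7e + k = -3551
Solving the system yields a = -1, b = 5, c = 3, d = 4, e = 3, k = 5.
So P(t) = -t⁵ + 5t⁴ + 3t³ + 4t² + 3t + 5.
Then P(8) = -10467.

-10467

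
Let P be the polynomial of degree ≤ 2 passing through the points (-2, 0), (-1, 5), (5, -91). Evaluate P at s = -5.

-51

Write P(s) = as^2 + bs + c. Substituting each data point gives a linear system:
  4a - 2b + c = 0
  a - b + c = 5
  25a + 5b + c = -91
Solving the system yields a = -3, b = -4, c = 4.
So P(s) = -3s^2 - 4s + 4.
Then P(-5) = -51.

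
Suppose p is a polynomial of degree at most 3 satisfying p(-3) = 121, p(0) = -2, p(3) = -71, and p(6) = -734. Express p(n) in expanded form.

Write p(n) = an^3 + bn^2 + cn + d. Substituting each data point gives a linear system:
  -27a + 9b - 3c + d = 121
  d = -2
  27a + 9b + 3c + d = -71
  216a + 36b + 6c + d = -734
Solving the system yields a = -4, b = 3, c = 4, d = -2.
So p(n) = -4n^3 + 3n^2 + 4n - 2.
Check: p(-3) = 121. ✓

p(n) = -4n^3 + 3n^2 + 4n - 2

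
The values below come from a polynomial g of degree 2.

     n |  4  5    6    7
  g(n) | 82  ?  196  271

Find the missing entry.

The 3 known points determine the degree-2 polynomial uniquely.
Write g(n) = an^2 + bn + c. Substituting each data point gives a linear system:
  16a + 4b + c = 82
  36a + 6b + c = 196
  49a + 7b + c = 271
Solving the system yields a = 6, b = -3, c = -2.
So g(n) = 6n^2 - 3n - 2.
Then g(5) = 133.

133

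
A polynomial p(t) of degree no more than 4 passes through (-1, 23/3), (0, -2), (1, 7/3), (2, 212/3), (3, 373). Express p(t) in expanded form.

Write p(t) = at^4 + bt^3 + ct^2 + dt + e. Substituting each data point gives a linear system:
  a - b + c - d + e = 23/3
  e = -2
  a + b + c + d + e = 7/3
  16a + 8b + 4c + 2d + e = 212/3
  81a + 27b + 9c + 3d + e = 373
Solving the system yields a = 5, b = -5/3, c = 2, d = -1, e = -2.
So p(t) = 5t⁴ - (5/3)t³ + 2t² - t - 2.
Check: p(0) = -2. ✓

p(t) = 5t^4 - (5/3)t^3 + 2t^2 - t - 2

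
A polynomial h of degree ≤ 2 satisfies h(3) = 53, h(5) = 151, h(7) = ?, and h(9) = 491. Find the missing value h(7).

297

The 3 known points determine the degree-2 polynomial uniquely.
Write h(t) = at^2 + bt + c. Substituting each data point gives a linear system:
  9a + 3b + c = 53
  25a + 5b + c = 151
  81a + 9b + c = 491
Solving the system yields a = 6, b = 1, c = -4.
So h(t) = 6t^2 + t - 4.
Then h(7) = 297.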